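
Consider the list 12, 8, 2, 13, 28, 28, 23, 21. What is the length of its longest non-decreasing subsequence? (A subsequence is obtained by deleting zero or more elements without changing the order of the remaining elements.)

Let dp[i] be the longest non-decreasing subsequence ending at position i. Then dp = [1, 1, 1, 2, 3, 4, 3, 3].
The maximum is 4; one witness is 12, 13, 28, 28 at positions 1,4,5,6.

4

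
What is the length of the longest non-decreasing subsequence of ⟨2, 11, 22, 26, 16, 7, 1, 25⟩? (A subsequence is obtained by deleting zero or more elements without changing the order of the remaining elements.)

Scanning left to right, the best length ending at each element is: 2→1, 11→2, 22→3, 26→4, 16→3, 7→2, 1→1, 25→4.
So the longest non-decreasing subsequence has length 4, e.g. 2, 11, 22, 26.

4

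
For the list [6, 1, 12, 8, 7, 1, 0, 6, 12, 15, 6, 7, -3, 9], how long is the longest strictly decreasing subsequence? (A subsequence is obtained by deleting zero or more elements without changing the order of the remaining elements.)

Let dp[i] be the longest decreasing subsequence ending at position i. Then dp = [1, 2, 1, 2, 3, 4, 5, 4, 1, 1, 4, 3, 6, 2].
The maximum is 6; one witness is 12, 8, 7, 1, 0, -3 at positions 3,4,5,6,7,13.

6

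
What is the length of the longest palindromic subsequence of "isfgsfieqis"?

5

Using dp[i][j] = 2 + dp[i+1][j−1] if the ends match, else max(dp[i+1][j], dp[i][j−1]):
dp[1][11] = 5. A witness is siqis at positions 2,7,9,10,11.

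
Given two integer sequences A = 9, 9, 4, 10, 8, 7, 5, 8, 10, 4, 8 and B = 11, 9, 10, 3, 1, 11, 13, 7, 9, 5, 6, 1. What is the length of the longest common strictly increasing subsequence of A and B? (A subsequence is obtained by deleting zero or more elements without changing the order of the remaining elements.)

For each value that appears in both, track the longest common increasing run ending there.
The best achievable length is 2; one witness is 9, 10 (A-positions 1,4, B-positions 2,3).

2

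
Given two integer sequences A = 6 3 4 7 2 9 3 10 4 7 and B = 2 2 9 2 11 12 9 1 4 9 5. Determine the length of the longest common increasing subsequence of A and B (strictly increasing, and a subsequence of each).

2

For each value that appears in both, track the longest common increasing run ending there.
The best achievable length is 2; one witness is 2, 9 (A-positions 5,6, B-positions 1,3).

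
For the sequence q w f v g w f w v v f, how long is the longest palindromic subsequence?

One longest palindromic subsequence is fvwfwvf (positions 3,4,6,7,8,10,11); it reads the same forward and backward, and the interval DP gives dp[1][11] = 7.

7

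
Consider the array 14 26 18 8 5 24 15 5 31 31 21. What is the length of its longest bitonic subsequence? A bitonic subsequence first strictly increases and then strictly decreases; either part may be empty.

One longest bitonic subsequence is 14, 26, 24, 15, 5 (positions 1,2,6,7,8): it rises to 26 then falls. Length 5 is optimal.

5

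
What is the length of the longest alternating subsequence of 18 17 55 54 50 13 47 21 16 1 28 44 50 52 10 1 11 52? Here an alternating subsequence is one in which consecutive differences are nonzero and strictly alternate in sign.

9

Track the best alternating length ending on an up-step vs a down-step at each position: up/down = 1/1, 1/2, 3/1, 3/4, 3/4, 1/4, 5/4, 5/6, 5/6, 1/6, 7/6, 7/6, 7/4, 7/4, 7/8, 1/8, 9/8, 9/4.
The maximum over both is 9; one such subsequence is 18, 17, 55, 13, 47, 21, 28, 10, 11.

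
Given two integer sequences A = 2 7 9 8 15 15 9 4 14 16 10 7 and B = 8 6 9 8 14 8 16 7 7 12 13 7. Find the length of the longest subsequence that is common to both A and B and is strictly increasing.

4

A longest common strictly increasing subsequence is 8, 9, 14, 16 (length 4); it appears in order in both A and B, and no longer such subsequence exists.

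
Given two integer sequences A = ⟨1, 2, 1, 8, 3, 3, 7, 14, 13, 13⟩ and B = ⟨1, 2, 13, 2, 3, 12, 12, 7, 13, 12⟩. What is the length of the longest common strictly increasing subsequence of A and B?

A longest common strictly increasing subsequence is 1, 2, 3, 7, 13 (length 5); it appears in order in both A and B, and no longer such subsequence exists.

5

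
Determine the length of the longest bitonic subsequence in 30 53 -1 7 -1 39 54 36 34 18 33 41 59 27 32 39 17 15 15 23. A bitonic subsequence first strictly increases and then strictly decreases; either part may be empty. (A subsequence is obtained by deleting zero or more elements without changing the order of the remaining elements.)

10

One longest bitonic subsequence is -1, 7, 39, 54, 36, 34, 33, 32, 17, 15 (positions 3,4,6,7,8,9,11,15,17,19): it rises to 54 then falls. Length 10 is optimal.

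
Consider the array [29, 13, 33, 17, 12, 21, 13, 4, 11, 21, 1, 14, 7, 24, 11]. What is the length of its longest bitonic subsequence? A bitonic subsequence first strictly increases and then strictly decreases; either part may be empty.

6

Let inc[i] be the LIS ending at i and dec[i] the longest strictly decreasing subsequence starting at i. inc = [1, 1, 2, 2, 1, 3, 2, 1, 2, 3, 1, 3, 2, 4, 3], dec = [5, 4, 5, 4, 3, 4, 3, 2, 2, 3, 1, 2, 1, 2, 1].
max_i inc[i]+dec[i]−1 = 6, with one witness 29, 33, 21, 13, 11, 7.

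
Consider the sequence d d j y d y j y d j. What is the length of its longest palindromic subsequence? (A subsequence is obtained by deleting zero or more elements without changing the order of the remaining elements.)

Using dp[i][j] = 2 + dp[i+1][j−1] if the ends match, else max(dp[i+1][j], dp[i][j−1]):
dp[1][10] = 7. A witness is jdyjydj at positions 3,5,6,7,8,9,10.

7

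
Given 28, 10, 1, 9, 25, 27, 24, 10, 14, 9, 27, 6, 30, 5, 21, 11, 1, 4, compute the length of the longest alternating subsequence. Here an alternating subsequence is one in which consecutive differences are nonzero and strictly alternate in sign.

13

A longest alternating subsequence is 28, 10, 25, 10, 14, 9, 27, 6, 30, 5, 21, 1, 4 (positions 1,2,5,8,9,10,11,12,13,14,15,17,18); its 12 consecutive differences strictly alternate in sign, and length 13 is optimal.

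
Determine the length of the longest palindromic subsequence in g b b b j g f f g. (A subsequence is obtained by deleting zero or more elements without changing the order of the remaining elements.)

5

Using dp[i][j] = 2 + dp[i+1][j−1] if the ends match, else max(dp[i+1][j], dp[i][j−1]):
dp[1][9] = 5. A witness is gbbbg at positions 1,2,3,4,9.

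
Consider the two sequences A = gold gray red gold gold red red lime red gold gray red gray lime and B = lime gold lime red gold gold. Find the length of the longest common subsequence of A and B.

4

A longest common subsequence is gold, red, gold, gold (length 4); the LCS DP confirms no longer common subsequence exists.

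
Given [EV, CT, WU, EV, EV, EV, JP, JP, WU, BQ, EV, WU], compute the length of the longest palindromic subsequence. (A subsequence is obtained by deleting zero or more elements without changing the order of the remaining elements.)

Using dp[i][j] = 2 + dp[i+1][j−1] if the ends match, else max(dp[i+1][j], dp[i][j−1]):
dp[1][12] = 7. A witness is EV WU EV EV EV WU EV at positions 1,3,4,5,6,9,11.

7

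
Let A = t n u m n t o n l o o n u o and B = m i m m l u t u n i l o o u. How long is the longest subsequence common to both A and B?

A longest common subsequence is tunloou (length 7); the LCS DP confirms no longer common subsequence exists.

7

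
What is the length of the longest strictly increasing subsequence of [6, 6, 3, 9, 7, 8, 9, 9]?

Let dp[i] be the longest increasing subsequence ending at position i. Then dp = [1, 1, 1, 2, 2, 3, 4, 4].
The maximum is 4; one witness is 6, 7, 8, 9 at positions 1,5,6,7.

4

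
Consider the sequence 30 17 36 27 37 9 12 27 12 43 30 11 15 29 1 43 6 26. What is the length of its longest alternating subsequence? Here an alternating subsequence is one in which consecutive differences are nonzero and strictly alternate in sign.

15

Track the best alternating length ending on an up-step vs a down-step at each position: up/down = 1/1, 1/2, 3/1, 3/4, 5/1, 1/6, 7/6, 7/6, 7/8, 9/1, 9/10, 7/10, 11/10, 11/10, 1/12, 13/1, 13/14, 15/14.
The maximum over both is 15; one such subsequence is 30, 17, 36, 27, 37, 9, 27, 12, 43, 11, 15, 1, 43, 6, 26.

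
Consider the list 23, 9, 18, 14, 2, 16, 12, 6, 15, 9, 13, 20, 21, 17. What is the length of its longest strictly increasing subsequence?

6

Scanning left to right, the best length ending at each element is: 23→1, 9→1, 18→2, 14→2, 2→1, 16→3, 12→2, 6→2, 15→3, 9→3, 13→4, 20→5, 21→6, 17→5.
So the longest increasing subsequence has length 6, e.g. 2, 6, 9, 13, 20, 21.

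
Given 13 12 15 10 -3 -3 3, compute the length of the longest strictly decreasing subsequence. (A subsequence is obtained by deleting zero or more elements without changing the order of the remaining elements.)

4

Let dp[i] be the longest decreasing subsequence ending at position i. Then dp = [1, 2, 1, 3, 4, 4, 4].
The maximum is 4; one witness is 13, 12, 10, -3 at positions 1,2,4,5.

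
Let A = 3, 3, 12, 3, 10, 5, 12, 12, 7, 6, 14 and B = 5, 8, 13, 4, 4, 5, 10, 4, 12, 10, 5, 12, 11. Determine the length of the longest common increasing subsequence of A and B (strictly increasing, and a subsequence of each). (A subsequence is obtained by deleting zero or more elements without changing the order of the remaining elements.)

2

For each value that appears in both, track the longest common increasing run ending there.
The best achievable length is 2; one witness is 5, 12 (A-positions 6,7, B-positions 1,9).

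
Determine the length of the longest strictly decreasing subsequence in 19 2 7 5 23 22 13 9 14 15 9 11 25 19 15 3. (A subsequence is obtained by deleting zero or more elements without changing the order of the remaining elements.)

Scanning left to right, the best length ending at each element is: 19→1, 2→2, 7→2, 5→3, 23→1, 22→2, 13→3, 9→4, 14→3, 15→3, 9→4, 11→4, 25→1, 19→3, 15→4, 3→5.
So the longest decreasing subsequence has length 5, e.g. 23, 22, 13, 9, 3.

5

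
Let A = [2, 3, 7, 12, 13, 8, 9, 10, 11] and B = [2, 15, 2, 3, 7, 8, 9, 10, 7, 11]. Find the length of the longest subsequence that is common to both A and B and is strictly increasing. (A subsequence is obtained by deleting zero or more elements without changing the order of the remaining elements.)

For each value that appears in both, track the longest common increasing run ending there.
The best achievable length is 7; one witness is 2, 3, 7, 8, 9, 10, 11 (A-positions 1,2,3,6,7,8,9, B-positions 1,4,5,6,7,8,10).

7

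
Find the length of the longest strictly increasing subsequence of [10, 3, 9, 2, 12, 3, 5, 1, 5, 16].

4

Scanning left to right, the best length ending at each element is: 10→1, 3→1, 9→2, 2→1, 12→3, 3→2, 5→3, 1→1, 5→3, 16→4.
So the longest increasing subsequence has length 4, e.g. 3, 9, 12, 16.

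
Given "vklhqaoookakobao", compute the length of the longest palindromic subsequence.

One longest palindromic subsequence is ookakoo (positions 7,9,10,11,12,13,16); it reads the same forward and backward, and the interval DP gives dp[1][16] = 7.

7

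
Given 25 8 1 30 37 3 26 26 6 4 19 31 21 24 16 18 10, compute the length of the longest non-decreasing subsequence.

One longest non-decreasing subsequence is 1, 3, 6, 19, 21, 24 (positions 3,6,9,11,13,14), of length 6; no longer one exists.

6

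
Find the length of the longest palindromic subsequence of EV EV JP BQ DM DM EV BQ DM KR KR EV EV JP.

8

One longest palindromic subsequence is EV EV BQ DM DM BQ EV EV (positions 1,2,4,5,6,8,12,13); it reads the same forward and backward, and the interval DP gives dp[1][14] = 8.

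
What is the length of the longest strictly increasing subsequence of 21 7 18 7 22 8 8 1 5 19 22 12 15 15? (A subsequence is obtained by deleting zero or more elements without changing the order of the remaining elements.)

4

Scanning left to right, the best length ending at each element is: 21→1, 7→1, 18→2, 7→1, 22→3, 8→2, 8→2, 1→1, 5→2, 19→3, 22→4, 12→3, 15→4, 15→4.
So the longest increasing subsequence has length 4, e.g. 7, 18, 19, 22.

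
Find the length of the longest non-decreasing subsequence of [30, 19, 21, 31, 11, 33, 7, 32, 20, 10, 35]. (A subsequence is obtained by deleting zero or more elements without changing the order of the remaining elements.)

Let dp[i] be the longest non-decreasing subsequence ending at position i. Then dp = [1, 1, 2, 3, 1, 4, 1, 4, 2, 2, 5].
The maximum is 5; one witness is 19, 21, 31, 33, 35 at positions 2,3,4,6,11.

5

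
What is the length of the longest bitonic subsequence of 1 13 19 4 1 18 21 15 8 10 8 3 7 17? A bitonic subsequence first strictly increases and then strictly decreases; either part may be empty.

8

One longest bitonic subsequence is 1, 13, 19, 18, 15, 10, 8, 7 (positions 1,2,3,6,8,10,11,13): it rises to 19 then falls. Length 8 is optimal.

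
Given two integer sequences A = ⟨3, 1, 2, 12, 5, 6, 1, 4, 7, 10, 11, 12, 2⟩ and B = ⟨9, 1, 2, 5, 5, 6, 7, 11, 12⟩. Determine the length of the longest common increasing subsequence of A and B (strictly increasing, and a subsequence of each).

For each value that appears in both, track the longest common increasing run ending there.
The best achievable length is 7; one witness is 1, 2, 5, 6, 7, 11, 12 (A-positions 2,3,5,6,9,11,12, B-positions 2,3,4,6,7,8,9).

7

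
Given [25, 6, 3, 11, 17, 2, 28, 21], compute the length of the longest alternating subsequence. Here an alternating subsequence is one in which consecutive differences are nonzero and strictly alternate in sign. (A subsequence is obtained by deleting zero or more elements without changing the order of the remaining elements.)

6

Track the best alternating length ending on an up-step vs a down-step at each position: up/down = 1/1, 1/2, 1/2, 3/2, 3/2, 1/4, 5/1, 5/6.
The maximum over both is 6; one such subsequence is 25, 6, 11, 2, 28, 21.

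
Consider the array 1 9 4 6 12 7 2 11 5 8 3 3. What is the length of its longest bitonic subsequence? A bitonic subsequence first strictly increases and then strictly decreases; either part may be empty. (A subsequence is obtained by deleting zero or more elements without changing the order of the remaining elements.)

One longest bitonic subsequence is 1, 4, 6, 12, 11, 8, 3 (positions 1,3,4,5,8,10,12): it rises to 12 then falls. Length 7 is optimal.

7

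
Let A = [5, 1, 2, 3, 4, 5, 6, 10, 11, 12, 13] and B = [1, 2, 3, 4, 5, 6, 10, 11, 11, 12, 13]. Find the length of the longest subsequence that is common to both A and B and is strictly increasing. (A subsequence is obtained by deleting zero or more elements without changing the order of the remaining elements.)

For each value that appears in both, track the longest common increasing run ending there.
The best achievable length is 10; one witness is 1, 2, 3, 4, 5, 6, 10, 11, 12, 13 (A-positions 2,3,4,5,6,7,8,9,10,11, B-positions 1,2,3,4,5,6,7,8,10,11).

10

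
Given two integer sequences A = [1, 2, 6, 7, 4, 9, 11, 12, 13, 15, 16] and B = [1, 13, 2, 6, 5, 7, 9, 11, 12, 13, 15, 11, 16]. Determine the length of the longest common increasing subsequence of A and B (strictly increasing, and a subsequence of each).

For each value that appears in both, track the longest common increasing run ending there.
The best achievable length is 10; one witness is 1, 2, 6, 7, 9, 11, 12, 13, 15, 16 (A-positions 1,2,3,4,6,7,8,9,10,11, B-positions 1,3,4,6,7,8,9,10,11,13).

10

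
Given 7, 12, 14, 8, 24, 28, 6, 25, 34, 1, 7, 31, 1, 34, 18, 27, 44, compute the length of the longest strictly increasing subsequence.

8

One longest increasing subsequence is 7, 12, 14, 24, 28, 31, 34, 44 (positions 1,2,3,5,6,12,14,17), of length 8; no longer one exists.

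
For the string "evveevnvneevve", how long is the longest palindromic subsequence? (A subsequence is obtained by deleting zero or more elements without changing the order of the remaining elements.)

13

One longest palindromic subsequence is evveenvneevve (positions 1,2,3,4,5,7,8,9,10,11,12,13,14); it reads the same forward and backward, and the interval DP gives dp[1][14] = 13.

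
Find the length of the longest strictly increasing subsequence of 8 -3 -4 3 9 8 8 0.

3

Scanning left to right, the best length ending at each element is: 8→1, -3→1, -4→1, 3→2, 9→3, 8→3, 8→3, 0→2.
So the longest increasing subsequence has length 3, e.g. -3, 3, 9.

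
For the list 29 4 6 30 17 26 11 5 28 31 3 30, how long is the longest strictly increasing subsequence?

Scanning left to right, the best length ending at each element is: 29→1, 4→1, 6→2, 30→3, 17→3, 26→4, 11→3, 5→2, 28→5, 31→6, 3→1, 30→6.
So the longest increasing subsequence has length 6, e.g. 4, 6, 17, 26, 28, 31.

6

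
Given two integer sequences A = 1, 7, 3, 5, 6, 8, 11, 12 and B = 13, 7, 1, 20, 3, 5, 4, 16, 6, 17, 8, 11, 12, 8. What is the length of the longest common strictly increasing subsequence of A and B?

7

For each value that appears in both, track the longest common increasing run ending there.
The best achievable length is 7; one witness is 1, 3, 5, 6, 8, 11, 12 (A-positions 1,3,4,5,6,7,8, B-positions 3,5,6,9,11,12,13).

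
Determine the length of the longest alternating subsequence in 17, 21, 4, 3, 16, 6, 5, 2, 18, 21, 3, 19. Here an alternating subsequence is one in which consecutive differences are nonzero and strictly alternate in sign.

8

A longest alternating subsequence is 17, 21, 4, 16, 6, 18, 3, 19 (positions 1,2,3,5,6,9,11,12); its 7 consecutive differences strictly alternate in sign, and length 8 is optimal.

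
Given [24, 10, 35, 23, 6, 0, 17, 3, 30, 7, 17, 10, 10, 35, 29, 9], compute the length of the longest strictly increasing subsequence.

Let dp[i] be the longest increasing subsequence ending at position i. Then dp = [1, 1, 2, 2, 1, 1, 2, 2, 3, 3, 4, 4, 4, 5, 5, 4].
The maximum is 5; one witness is 0, 3, 7, 17, 35 at positions 6,8,10,11,14.

5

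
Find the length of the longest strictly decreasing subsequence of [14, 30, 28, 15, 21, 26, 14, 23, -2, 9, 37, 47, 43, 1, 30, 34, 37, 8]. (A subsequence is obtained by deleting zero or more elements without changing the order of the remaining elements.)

6

Scanning left to right, the best length ending at each element is: 14→1, 30→1, 28→2, 15→3, 21→3, 26→3, 14→4, 23→4, -2→5, 9→5, 37→1, 47→1, 43→2, 1→6, 30→3, 34→3, 37→3, 8→6.
So the longest decreasing subsequence has length 6, e.g. 30, 28, 15, 14, 9, 1.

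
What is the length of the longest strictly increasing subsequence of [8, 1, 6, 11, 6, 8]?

One longest increasing subsequence is 1, 6, 11 (positions 2,3,4), of length 3; no longer one exists.

3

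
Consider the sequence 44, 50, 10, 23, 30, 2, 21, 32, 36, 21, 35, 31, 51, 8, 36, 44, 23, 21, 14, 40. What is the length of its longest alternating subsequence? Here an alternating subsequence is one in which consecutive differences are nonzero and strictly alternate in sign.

14

Track the best alternating length ending on an up-step vs a down-step at each position: up/down = 1/1, 2/1, 1/3, 4/3, 4/3, 1/5, 6/5, 6/3, 6/3, 6/7, 8/7, 8/9, 10/1, 6/11, 12/11, 12/11, 12/13, 12/13, 12/13, 14/13.
The maximum over both is 14; one such subsequence is 44, 50, 10, 23, 2, 32, 21, 35, 31, 51, 8, 36, 23, 40.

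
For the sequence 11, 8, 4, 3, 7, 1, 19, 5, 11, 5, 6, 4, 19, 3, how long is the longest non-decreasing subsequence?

One longest non-decreasing subsequence is 4, 5, 5, 6, 19 (positions 3,8,10,11,13), of length 5; no longer one exists.

5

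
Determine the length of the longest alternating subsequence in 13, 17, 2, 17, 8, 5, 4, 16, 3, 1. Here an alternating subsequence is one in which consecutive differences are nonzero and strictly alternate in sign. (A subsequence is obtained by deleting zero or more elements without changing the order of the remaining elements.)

Track the best alternating length ending on an up-step vs a down-step at each position: up/down = 1/1, 2/1, 1/3, 4/1, 4/5, 4/5, 4/5, 6/5, 4/7, 1/7.
The maximum over both is 7; one such subsequence is 13, 17, 2, 17, 8, 16, 3.

7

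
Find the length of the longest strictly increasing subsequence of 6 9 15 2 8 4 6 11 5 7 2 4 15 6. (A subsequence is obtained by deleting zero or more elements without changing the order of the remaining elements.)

5

Let dp[i] be the longest increasing subsequence ending at position i. Then dp = [1, 2, 3, 1, 2, 2, 3, 4, 3, 4, 1, 2, 5, 4].
The maximum is 5; one witness is 2, 4, 6, 11, 15 at positions 4,6,7,8,13.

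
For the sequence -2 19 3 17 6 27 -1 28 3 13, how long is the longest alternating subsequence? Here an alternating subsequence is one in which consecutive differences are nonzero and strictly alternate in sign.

10

Track the best alternating length ending on an up-step vs a down-step at each position: up/down = 1/1, 2/1, 2/3, 4/3, 4/5, 6/1, 2/7, 8/1, 8/9, 10/9.
The maximum over both is 10; one such subsequence is -2, 19, 3, 17, 6, 27, -1, 28, 3, 13.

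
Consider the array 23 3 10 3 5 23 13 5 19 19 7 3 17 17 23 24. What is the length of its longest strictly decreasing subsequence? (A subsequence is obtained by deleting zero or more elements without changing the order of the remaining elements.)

4

One longest decreasing subsequence is 23, 10, 5, 3 (positions 1,3,5,12), of length 4; no longer one exists.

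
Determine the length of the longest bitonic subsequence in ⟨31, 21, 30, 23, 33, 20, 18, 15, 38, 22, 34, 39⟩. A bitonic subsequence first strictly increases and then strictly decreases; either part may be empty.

One longest bitonic subsequence is 31, 30, 23, 20, 18, 15 (positions 1,3,4,6,7,8): it rises to 31 then falls. Length 6 is optimal.

6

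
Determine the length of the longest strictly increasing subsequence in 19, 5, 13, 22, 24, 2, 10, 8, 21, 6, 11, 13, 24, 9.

Scanning left to right, the best length ending at each element is: 19→1, 5→1, 13→2, 22→3, 24→4, 2→1, 10→2, 8→2, 21→3, 6→2, 11→3, 13→4, 24→5, 9→3.
So the longest increasing subsequence has length 5, e.g. 5, 10, 11, 13, 24.

5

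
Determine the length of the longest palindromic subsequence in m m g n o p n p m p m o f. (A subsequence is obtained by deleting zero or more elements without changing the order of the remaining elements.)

Using dp[i][j] = 2 + dp[i+1][j−1] if the ends match, else max(dp[i+1][j], dp[i][j−1]):
dp[1][13] = 7. A witness is mmpnpmm at positions 1,2,6,7,8,9,11.

7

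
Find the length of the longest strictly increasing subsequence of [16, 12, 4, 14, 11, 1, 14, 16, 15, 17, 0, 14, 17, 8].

Scanning left to right, the best length ending at each element is: 16→1, 12→1, 4→1, 14→2, 11→2, 1→1, 14→3, 16→4, 15→4, 17→5, 0→1, 14→3, 17→5, 8→2.
So the longest increasing subsequence has length 5, e.g. 4, 11, 14, 16, 17.

5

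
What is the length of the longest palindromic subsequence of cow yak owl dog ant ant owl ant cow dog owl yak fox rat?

Using dp[i][j] = 2 + dp[i+1][j−1] if the ends match, else max(dp[i+1][j], dp[i][j−1]):
dp[1][14] = 9. A witness is yak owl dog ant owl ant dog owl yak at positions 2,3,4,6,7,8,10,11,12.

9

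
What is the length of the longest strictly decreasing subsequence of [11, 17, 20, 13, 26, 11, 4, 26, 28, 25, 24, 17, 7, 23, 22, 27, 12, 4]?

7

Let dp[i] be the longest decreasing subsequence ending at position i. Then dp = [1, 1, 1, 2, 1, 3, 4, 1, 1, 2, 3, 4, 5, 4, 5, 2, 6, 7].
The maximum is 7; one witness is 26, 25, 24, 23, 22, 12, 4 at positions 5,10,11,14,15,17,18.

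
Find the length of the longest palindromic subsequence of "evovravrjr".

3

Using dp[i][j] = 2 + dp[i+1][j−1] if the ends match, else max(dp[i+1][j], dp[i][j−1]):
dp[1][10] = 3. A witness is rjr at positions 5,9,10.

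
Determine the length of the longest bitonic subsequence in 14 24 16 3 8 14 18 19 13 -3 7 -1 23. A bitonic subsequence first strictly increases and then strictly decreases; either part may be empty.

Let inc[i] be the LIS ending at i and dec[i] the longest strictly decreasing subsequence starting at i. inc = [1, 2, 2, 1, 2, 3, 4, 5, 3, 1, 2, 2, 6], dec = [4, 6, 5, 2, 3, 4, 4, 4, 3, 1, 2, 1, 1].
max_i inc[i]+dec[i]−1 = 8, with one witness 3, 8, 14, 18, 19, 13, 7, -1.

8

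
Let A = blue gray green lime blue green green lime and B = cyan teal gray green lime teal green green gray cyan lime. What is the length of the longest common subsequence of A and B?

Backtracking the LCS table gives one alignment: gray (A2,B3) → green (A3,B4) → lime (A4,B5) → green (A6,B7) → green (A7,B8) → lime (A8,B11).
So the longest common subsequence has length 6.

6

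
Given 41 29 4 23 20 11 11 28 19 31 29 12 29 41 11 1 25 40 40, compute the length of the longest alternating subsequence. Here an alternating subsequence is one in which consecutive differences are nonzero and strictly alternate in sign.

Track the best alternating length ending on an up-step vs a down-step at each position: up/down = 1/1, 1/2, 1/2, 3/2, 3/4, 3/4, 3/4, 5/2, 5/6, 7/2, 7/8, 5/8, 9/8, 9/1, 3/10, 1/10, 11/10, 11/10, 11/10.
The maximum over both is 11; one such subsequence is 41, 4, 23, 20, 28, 19, 31, 12, 29, 11, 25.

11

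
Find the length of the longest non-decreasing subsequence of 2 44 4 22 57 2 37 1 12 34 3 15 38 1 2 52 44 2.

Let dp[i] be the longest non-decreasing subsequence ending at position i. Then dp = [1, 2, 2, 3, 4, 2, 4, 1, 3, 4, 3, 4, 5, 2, 3, 6, 6, 4].
The maximum is 6; one witness is 2, 4, 22, 37, 38, 52 at positions 1,3,4,7,13,16.

6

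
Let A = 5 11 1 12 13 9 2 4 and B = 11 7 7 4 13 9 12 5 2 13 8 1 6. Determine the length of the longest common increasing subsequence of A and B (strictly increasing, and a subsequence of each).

A longest common strictly increasing subsequence is 11, 12, 13 (length 3); it appears in order in both A and B, and no longer such subsequence exists.

3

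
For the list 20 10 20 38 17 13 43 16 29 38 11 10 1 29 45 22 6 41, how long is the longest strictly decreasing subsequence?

6

Scanning left to right, the best length ending at each element is: 20→1, 10→2, 20→1, 38→1, 17→2, 13→3, 43→1, 16→3, 29→2, 38→2, 11→4, 10→5, 1→6, 29→3, 45→1, 22→4, 6→6, 41→2.
So the longest decreasing subsequence has length 6, e.g. 20, 17, 13, 11, 10, 1.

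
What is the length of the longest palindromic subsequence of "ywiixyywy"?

One longest palindromic subsequence is ywyywy (positions 1,2,6,7,8,9); it reads the same forward and backward, and the interval DP gives dp[1][9] = 6.

6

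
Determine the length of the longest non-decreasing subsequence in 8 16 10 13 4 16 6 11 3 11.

Scanning left to right, the best length ending at each element is: 8→1, 16→2, 10→2, 13→3, 4→1, 16→4, 6→2, 11→3, 3→1, 11→4.
So the longest non-decreasing subsequence has length 4, e.g. 8, 10, 13, 16.

4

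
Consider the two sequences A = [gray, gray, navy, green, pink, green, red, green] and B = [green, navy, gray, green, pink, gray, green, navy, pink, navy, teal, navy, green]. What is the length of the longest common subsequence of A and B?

Backtracking the LCS table gives one alignment: gray (A1,B3) → gray (A2,B6) → navy (A3,B8) → pink (A5,B9) → green (A8,B13).
So the longest common subsequence has length 5.

5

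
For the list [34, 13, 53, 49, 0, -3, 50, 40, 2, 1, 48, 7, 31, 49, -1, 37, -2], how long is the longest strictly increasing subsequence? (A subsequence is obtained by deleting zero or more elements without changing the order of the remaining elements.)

Scanning left to right, the best length ending at each element is: 34→1, 13→1, 53→2, 49→2, 0→1, -3→1, 50→3, 40→2, 2→2, 1→2, 48→3, 7→3, 31→4, 49→5, -1→2, 37→5, -2→2.
So the longest increasing subsequence has length 5, e.g. 0, 2, 7, 31, 49.

5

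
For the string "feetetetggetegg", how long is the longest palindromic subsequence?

9

One longest palindromic subsequence is etetetete (positions 3,4,5,6,7,8,11,12,13); it reads the same forward and backward, and the interval DP gives dp[1][15] = 9.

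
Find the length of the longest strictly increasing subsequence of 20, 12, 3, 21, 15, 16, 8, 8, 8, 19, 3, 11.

Let dp[i] be the longest increasing subsequence ending at position i. Then dp = [1, 1, 1, 2, 2, 3, 2, 2, 2, 4, 1, 3].
The maximum is 4; one witness is 12, 15, 16, 19 at positions 2,5,6,10.

4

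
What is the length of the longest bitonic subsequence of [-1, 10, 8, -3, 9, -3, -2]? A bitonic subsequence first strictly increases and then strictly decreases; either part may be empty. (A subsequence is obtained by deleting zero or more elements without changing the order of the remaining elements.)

Let inc[i] be the LIS ending at i and dec[i] the longest strictly decreasing subsequence starting at i. inc = [1, 2, 2, 1, 3, 1, 2], dec = [2, 3, 2, 1, 2, 1, 1].
max_i inc[i]+dec[i]−1 = 4, with one witness -1, 10, 9, -2.

4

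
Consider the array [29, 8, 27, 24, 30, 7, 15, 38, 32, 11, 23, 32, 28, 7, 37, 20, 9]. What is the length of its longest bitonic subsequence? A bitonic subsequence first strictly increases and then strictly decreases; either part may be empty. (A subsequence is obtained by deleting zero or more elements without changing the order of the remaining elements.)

One longest bitonic subsequence is 8, 27, 30, 38, 32, 28, 20, 9 (positions 2,3,5,8,12,13,16,17): it rises to 38 then falls. Length 8 is optimal.

8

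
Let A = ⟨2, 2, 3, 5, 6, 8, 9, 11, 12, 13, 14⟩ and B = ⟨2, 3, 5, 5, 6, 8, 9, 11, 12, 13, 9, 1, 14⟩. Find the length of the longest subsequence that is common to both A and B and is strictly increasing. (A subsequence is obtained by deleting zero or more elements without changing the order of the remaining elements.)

For each value that appears in both, track the longest common increasing run ending there.
The best achievable length is 10; one witness is 2, 3, 5, 6, 8, 9, 11, 12, 13, 14 (A-positions 1,3,4,5,6,7,8,9,10,11, B-positions 1,2,3,5,6,7,8,9,10,13).

10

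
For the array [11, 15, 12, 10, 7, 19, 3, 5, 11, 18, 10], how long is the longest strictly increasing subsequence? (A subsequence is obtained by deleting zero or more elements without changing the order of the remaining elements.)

Scanning left to right, the best length ending at each element is: 11→1, 15→2, 12→2, 10→1, 7→1, 19→3, 3→1, 5→2, 11→3, 18→4, 10→3.
So the longest increasing subsequence has length 4, e.g. 3, 5, 11, 18.

4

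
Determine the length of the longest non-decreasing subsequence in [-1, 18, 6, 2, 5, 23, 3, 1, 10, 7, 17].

5

One longest non-decreasing subsequence is -1, 2, 5, 10, 17 (positions 1,4,5,9,11), of length 5; no longer one exists.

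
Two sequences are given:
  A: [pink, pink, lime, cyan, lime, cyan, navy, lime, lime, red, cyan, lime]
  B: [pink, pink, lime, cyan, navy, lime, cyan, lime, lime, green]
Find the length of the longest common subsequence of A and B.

A longest common subsequence is pink, pink, lime, cyan, lime, cyan, lime, lime (length 8); the LCS DP confirms no longer common subsequence exists.

8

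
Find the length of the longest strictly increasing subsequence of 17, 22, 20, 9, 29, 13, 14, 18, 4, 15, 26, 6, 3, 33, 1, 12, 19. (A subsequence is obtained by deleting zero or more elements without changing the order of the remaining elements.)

6

Scanning left to right, the best length ending at each element is: 17→1, 22→2, 20→2, 9→1, 29→3, 13→2, 14→3, 18→4, 4→1, 15→4, 26→5, 6→2, 3→1, 33→6, 1→1, 12→3, 19→5.
So the longest increasing subsequence has length 6, e.g. 9, 13, 14, 18, 26, 33.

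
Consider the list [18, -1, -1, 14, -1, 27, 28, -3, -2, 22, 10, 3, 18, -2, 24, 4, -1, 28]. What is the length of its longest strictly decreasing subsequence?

Scanning left to right, the best length ending at each element is: 18→1, -1→2, -1→2, 14→2, -1→3, 27→1, 28→1, -3→4, -2→4, 22→2, 10→3, 3→4, 18→3, -2→5, 24→2, 4→4, -1→5, 28→1.
So the longest decreasing subsequence has length 5, e.g. 18, 14, 10, 3, -2.

5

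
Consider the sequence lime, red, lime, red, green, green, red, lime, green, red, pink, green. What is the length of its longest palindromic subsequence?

8

One longest palindromic subsequence is red lime red green green red lime red (positions 2,3,4,5,6,7,8,10); it reads the same forward and backward, and the interval DP gives dp[1][12] = 8.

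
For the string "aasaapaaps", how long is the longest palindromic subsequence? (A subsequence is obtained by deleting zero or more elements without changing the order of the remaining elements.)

7

Using dp[i][j] = 2 + dp[i+1][j−1] if the ends match, else max(dp[i+1][j], dp[i][j−1]):
dp[1][10] = 7. A witness is saapaas at positions 3,4,5,6,7,8,10.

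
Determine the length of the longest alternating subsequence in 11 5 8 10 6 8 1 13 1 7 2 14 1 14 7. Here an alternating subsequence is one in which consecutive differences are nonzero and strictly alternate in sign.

Track the best alternating length ending on an up-step vs a down-step at each position: up/down = 1/1, 1/2, 3/2, 3/2, 3/4, 5/4, 1/6, 7/1, 1/8, 9/8, 9/10, 11/1, 1/12, 13/1, 13/14.
The maximum over both is 14; one such subsequence is 11, 5, 8, 6, 8, 1, 13, 1, 7, 2, 14, 1, 14, 7.

14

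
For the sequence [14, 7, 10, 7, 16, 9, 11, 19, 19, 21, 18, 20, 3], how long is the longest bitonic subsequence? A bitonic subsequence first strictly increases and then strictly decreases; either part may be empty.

One longest bitonic subsequence is 7, 10, 16, 19, 21, 20, 3 (positions 2,3,5,8,10,12,13): it rises to 21 then falls. Length 7 is optimal.

7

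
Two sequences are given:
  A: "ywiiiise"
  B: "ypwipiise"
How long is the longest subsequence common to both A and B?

Backtracking the LCS table gives one alignment: y (A1,B1) → w (A2,B3) → i (A3,B4) → i (A5,B6) → i (A6,B7) → s (A7,B8) → e (A8,B9).
So the longest common subsequence has length 7.

7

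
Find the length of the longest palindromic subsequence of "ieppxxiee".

Using dp[i][j] = 2 + dp[i+1][j−1] if the ends match, else max(dp[i+1][j], dp[i][j−1]):
dp[1][9] = 4. A witness is exxe at positions 2,5,6,9.

4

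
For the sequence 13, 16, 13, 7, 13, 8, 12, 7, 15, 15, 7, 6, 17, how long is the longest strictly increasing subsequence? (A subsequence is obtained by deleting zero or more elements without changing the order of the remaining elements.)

5

Let dp[i] be the longest increasing subsequence ending at position i. Then dp = [1, 2, 1, 1, 2, 2, 3, 1, 4, 4, 1, 1, 5].
The maximum is 5; one witness is 7, 8, 12, 15, 17 at positions 4,6,7,9,13.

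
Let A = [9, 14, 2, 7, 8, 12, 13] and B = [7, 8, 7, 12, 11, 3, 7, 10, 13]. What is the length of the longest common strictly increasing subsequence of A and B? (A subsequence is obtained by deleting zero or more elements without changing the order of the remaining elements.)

4

For each value that appears in both, track the longest common increasing run ending there.
The best achievable length is 4; one witness is 7, 8, 12, 13 (A-positions 4,5,6,7, B-positions 1,2,4,9).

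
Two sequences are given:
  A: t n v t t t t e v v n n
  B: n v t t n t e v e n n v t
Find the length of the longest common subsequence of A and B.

A longest common subsequence is nvtttevnn (length 9); the LCS DP confirms no longer common subsequence exists.

9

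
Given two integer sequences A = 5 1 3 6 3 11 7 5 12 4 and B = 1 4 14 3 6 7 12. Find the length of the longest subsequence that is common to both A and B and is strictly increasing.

For each value that appears in both, track the longest common increasing run ending there.
The best achievable length is 5; one witness is 1, 3, 6, 7, 12 (A-positions 2,3,4,7,9, B-positions 1,4,5,6,7).

5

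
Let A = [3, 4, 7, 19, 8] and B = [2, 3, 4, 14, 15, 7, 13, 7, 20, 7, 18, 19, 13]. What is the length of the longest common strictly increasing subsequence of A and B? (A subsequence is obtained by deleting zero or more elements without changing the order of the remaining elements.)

For each value that appears in both, track the longest common increasing run ending there.
The best achievable length is 4; one witness is 3, 4, 7, 19 (A-positions 1,2,3,4, B-positions 2,3,6,12).

4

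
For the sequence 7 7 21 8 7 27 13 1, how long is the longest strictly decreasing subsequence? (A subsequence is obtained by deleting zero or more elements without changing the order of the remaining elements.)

Scanning left to right, the best length ending at each element is: 7→1, 7→1, 21→1, 8→2, 7→3, 27→1, 13→2, 1→4.
So the longest decreasing subsequence has length 4, e.g. 21, 8, 7, 1.

4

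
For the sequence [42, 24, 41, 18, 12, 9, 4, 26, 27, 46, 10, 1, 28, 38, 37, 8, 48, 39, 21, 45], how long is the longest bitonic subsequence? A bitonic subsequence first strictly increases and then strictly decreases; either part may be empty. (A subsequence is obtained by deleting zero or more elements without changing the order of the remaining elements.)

8

Let inc[i] be the LIS ending at i and dec[i] the longest strictly decreasing subsequence starting at i. inc = [1, 1, 2, 1, 1, 1, 1, 2, 3, 4, 2, 1, 4, 5, 5, 2, 6, 6, 3, 7], dec = [7, 6, 6, 5, 4, 3, 2, 3, 3, 4, 2, 1, 2, 3, 2, 1, 3, 2, 1, 1].
max_i inc[i]+dec[i]−1 = 8, with one witness 24, 26, 27, 28, 38, 48, 39, 21.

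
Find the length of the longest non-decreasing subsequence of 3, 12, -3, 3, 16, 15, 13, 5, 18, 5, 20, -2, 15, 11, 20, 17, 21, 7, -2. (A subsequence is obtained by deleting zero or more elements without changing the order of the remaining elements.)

Let dp[i] be the longest non-decreasing subsequence ending at position i. Then dp = [1, 2, 1, 2, 3, 3, 3, 3, 4, 4, 5, 2, 5, 5, 6, 6, 7, 5, 3].
The maximum is 7; one witness is 3, 12, 16, 18, 20, 20, 21 at positions 1,2,5,9,11,15,17.

7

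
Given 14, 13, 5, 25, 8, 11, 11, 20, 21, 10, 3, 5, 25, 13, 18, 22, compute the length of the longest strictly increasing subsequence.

Scanning left to right, the best length ending at each element is: 14→1, 13→1, 5→1, 25→2, 8→2, 11→3, 11→3, 20→4, 21→5, 10→3, 3→1, 5→2, 25→6, 13→4, 18→5, 22→6.
So the longest increasing subsequence has length 6, e.g. 5, 8, 11, 20, 21, 25.

6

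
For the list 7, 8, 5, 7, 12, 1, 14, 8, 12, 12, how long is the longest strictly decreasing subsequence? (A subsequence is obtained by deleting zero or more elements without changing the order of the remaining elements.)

3

Let dp[i] be the longest decreasing subsequence ending at position i. Then dp = [1, 1, 2, 2, 1, 3, 1, 2, 2, 2].
The maximum is 3; one witness is 7, 5, 1 at positions 1,3,6.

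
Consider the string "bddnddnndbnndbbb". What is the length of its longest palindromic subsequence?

One longest palindromic subsequence is bdndnndndb (positions 1,3,4,6,7,8,9,12,13,16); it reads the same forward and backward, and the interval DP gives dp[1][16] = 10.

10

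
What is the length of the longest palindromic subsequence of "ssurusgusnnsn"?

One longest palindromic subsequence is ssuguss (positions 1,2,3,7,8,9,12); it reads the same forward and backward, and the interval DP gives dp[1][13] = 7.

7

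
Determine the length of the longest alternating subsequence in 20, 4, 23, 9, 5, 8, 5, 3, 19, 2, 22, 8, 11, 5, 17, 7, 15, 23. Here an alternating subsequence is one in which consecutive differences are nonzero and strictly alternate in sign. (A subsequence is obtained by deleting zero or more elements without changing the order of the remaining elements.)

15

Track the best alternating length ending on an up-step vs a down-step at each position: up/down = 1/1, 1/2, 3/1, 3/4, 3/4, 5/4, 3/6, 1/6, 7/4, 1/8, 9/4, 9/10, 11/10, 9/12, 13/10, 13/14, 15/14, 15/1.
The maximum over both is 15; one such subsequence is 20, 4, 23, 5, 8, 5, 19, 2, 22, 8, 11, 5, 17, 7, 15.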